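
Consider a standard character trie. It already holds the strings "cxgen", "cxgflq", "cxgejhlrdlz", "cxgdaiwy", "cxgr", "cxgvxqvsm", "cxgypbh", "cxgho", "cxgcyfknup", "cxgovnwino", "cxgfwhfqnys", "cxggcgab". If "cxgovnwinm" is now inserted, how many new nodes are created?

Walking "cxgovnwinm" from the root, the first 9 characters ("cxgovnwin") follow existing edges; "m" is the first miss.
Each of the 1 remaining characters creates one node.

1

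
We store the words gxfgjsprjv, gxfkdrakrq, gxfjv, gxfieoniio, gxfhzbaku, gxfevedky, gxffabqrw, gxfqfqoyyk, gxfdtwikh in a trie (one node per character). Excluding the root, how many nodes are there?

Insert word by word; a character creates a node only if that edge doesn't already exist:
  "gxfgjsprjv" → 10 new (g, x, f, g, j, s, p, r, j, v)
  "gxfkdrakrq" → prefix "gxf" already present; 7 new (k, d, r, a, k, r, q)
  "gxfjv" → prefix "gxf" already present; 2 new (j, v)
  "gxfieoniio" → prefix "gxf" already present; 7 new (i, e, o, n, i, i, o)
  "gxfhzbaku" → prefix "gxf" already present; 6 new (h, z, b, a, k, u)
  "gxfevedky" → prefix "gxf" already present; 6 new (e, v, e, d, k, y)
  "gxffabqrw" → prefix "gxf" already present; 6 new (f, a, b, q, r, w)
  "gxfqfqoyyk" → prefix "gxf" already present; 7 new (q, f, q, o, y, y, k)
  "gxfdtwikh" → prefix "gxf" already present; 6 new (d, t, w, i, k, h)
Total nodes = 10 + 7 + 2 + 7 + 6 + 6 + 6 + 7 + 6 = 57

57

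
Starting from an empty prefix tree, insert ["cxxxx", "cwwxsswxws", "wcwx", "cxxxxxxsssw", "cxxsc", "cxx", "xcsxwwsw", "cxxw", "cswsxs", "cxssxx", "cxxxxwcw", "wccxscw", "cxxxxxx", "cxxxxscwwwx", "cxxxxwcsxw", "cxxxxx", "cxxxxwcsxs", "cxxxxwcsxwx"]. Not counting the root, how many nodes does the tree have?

Insert word by word; a character creates a node only if that edge doesn't already exist:
  "cxxxx" → 5 new (c, x, x, x, x)
  "cwwxsswxws" → prefix "c" already present; 9 new (w, w, x, s, s, w, x, w, s)
  "wcwx" → 4 new (w, c, w, x)
  "cxxxxxxsssw" → prefix "cxxxx" already present; 6 new (x, x, s, s, s, w)
  "cxxsc" → prefix "cxx" already present; 2 new (s, c)
  "cxx" → prefix "cxx" already present; 0 new (none)
  "xcsxwwsw" → 8 new (x, c, s, x, w, w, s, w)
  "cxxw" → prefix "cxx" already present; 1 new (w)
  "cswsxs" → prefix "c" already present; 5 new (s, w, s, x, s)
  "cxssxx" → prefix "cx" already present; 4 new (s, s, x, x)
  "cxxxxwcw" → prefix "cxxxx" already present; 3 new (w, c, w)
  "wccxscw" → prefix "wc" already present; 5 new (c, x, s, c, w)
  "cxxxxxx" → prefix "cxxxxxx" already present; 0 new (none)
  "cxxxxscwwwx" → prefix "cxxxx" already present; 6 new (s, c, w, w, w, x)
  "cxxxxwcsxw" → prefix "cxxxxwc" already present; 3 new (s, x, w)
  "cxxxxx" → prefix "cxxxxx" already present; 0 new (none)
  "cxxxxwcsxs" → prefix "cxxxxwcsx" already present; 1 new (s)
  "cxxxxwcsxwx" → prefix "cxxxxwcsxw" already present; 1 new (x)
Total nodes = 5 + 9 + 4 + 6 + 2 + 0 + 8 + 1 + 5 + 4 + 3 + 5 + 0 + 6 + 3 + 0 + 1 + 1 = 63

63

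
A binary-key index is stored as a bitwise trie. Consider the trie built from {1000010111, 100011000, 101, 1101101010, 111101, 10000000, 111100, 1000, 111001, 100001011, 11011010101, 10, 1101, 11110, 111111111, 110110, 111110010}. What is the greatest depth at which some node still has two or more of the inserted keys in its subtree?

10

Equivalently: take the maximum, over all pairs, of their longest common prefix length.
e.g. "1101101010" and "11011010101" share the prefix "1101101010" of length 10; no pair shares a longer one.
Longest shared-prefix length: 10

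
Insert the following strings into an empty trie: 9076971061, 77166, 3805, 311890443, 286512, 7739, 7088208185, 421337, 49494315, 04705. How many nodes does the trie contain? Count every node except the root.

62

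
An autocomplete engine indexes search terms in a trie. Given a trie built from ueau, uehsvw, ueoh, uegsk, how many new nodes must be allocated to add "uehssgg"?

Walking "uehssgg" from the root, the first 4 characters ("uehs") follow existing edges; "s" is the first miss.
New nodes needed: |"uehssgg"| − 4 = 7 − 4 = 3.

3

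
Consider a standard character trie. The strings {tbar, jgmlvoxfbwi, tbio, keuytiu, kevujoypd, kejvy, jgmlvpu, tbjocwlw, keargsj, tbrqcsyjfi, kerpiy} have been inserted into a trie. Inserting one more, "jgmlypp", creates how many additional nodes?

3

The longest prefix of "jgmlypp" already in the trie is "jgml" (length 4).
Each of the 3 remaining characters creates one node.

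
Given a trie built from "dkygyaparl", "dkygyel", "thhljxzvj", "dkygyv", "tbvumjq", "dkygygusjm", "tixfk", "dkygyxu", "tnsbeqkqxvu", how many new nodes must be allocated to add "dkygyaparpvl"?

Walking "dkygyaparpvl" from the root, the first 9 characters ("dkygyapar") follow existing edges; "p" is the first miss.
New nodes needed: |"dkygyaparpvl"| − 9 = 12 − 9 = 3.

3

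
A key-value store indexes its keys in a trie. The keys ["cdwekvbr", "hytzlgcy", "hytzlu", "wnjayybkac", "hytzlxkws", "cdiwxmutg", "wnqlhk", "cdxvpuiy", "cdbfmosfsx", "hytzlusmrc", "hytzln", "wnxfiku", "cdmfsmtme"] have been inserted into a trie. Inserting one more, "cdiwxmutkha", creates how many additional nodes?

"cdiwxmut" is already a path in the trie; the remaining "kha" must be added.
So 11 − 8 = 3 new nodes.

3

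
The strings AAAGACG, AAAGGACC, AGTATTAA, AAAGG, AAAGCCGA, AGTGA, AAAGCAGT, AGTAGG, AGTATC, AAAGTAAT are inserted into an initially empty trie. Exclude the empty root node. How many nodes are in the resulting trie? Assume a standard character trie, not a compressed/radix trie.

Trie structure (* marks end of a word):
(root)
└─ A
   ├─ A
   │  └─ A
   │     └─ G
   │        ├─ A
   │        │  └─ C
   │        │     └─ G *
   │        ├─ C
   │        │  ├─ A
   │        │  │  └─ G
   │        │  │     └─ T *
   │        │  └─ C
   │        │     └─ G
   │        │        └─ A *
   │        ├─ G *
   │        │  └─ A
   │        │     └─ C
   │        │        └─ C *
   │        └─ T
   │           └─ A
   │              └─ A
   │                 └─ T *
   └─ G
      └─ T
         ├─ A
         │  ├─ G
         │  │  └─ G *
         │  └─ T
         │     ├─ C *
         │     └─ T
         │        └─ A
         │           └─ A *
         └─ G
            └─ A *
Counting every labelled node above: 34.

34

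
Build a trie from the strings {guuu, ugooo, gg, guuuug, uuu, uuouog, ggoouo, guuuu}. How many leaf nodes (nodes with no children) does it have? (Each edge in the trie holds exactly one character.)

Leaves are exactly the stored words that no other stored word extends.
Those words: "ggoouo", "guuuug", "ugooo", "uuouog", "uuu"
Leaf count: 5

5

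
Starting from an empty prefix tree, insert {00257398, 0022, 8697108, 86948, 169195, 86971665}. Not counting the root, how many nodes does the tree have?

27

Trie structure (* marks end of a word):
(root)
├─ 0
│  └─ 0
│     └─ 2
│        ├─ 2 *
│        └─ 5
│           └─ 7
│              └─ 3
│                 └─ 9
│                    └─ 8 *
├─ 1
│  └─ 6
│     └─ 9
│        └─ 1
│           └─ 9
│              └─ 5 *
└─ 8
   └─ 6
      └─ 9
         ├─ 4
         │  └─ 8 *
         └─ 7
            └─ 1
               ├─ 0
               │  └─ 8 *
               └─ 6
                  └─ 6
                     └─ 5 *
Counting every labelled node above: 27.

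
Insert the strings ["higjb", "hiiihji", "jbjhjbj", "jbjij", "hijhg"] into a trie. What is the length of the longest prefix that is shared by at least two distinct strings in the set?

Equivalently: take the maximum, over all pairs, of their longest common prefix length.
"jbjhjbj" and "jbjij" agree on "jbj" (3 characters) before diverging; nothing deeper is shared.
Longest shared-prefix length: 3

3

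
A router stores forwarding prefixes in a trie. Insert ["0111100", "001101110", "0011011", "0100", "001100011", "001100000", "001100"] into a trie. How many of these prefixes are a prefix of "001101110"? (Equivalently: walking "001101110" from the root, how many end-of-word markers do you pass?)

Traverse "001101110" character by character; count nodes along the way that are marked as word ends.
Prefixes of the query that are stored words: "0011011", "001101110"
Count: 2

2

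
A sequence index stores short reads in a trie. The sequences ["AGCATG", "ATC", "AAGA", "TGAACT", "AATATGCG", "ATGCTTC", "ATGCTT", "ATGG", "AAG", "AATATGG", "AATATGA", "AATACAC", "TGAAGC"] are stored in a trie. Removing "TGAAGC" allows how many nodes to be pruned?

Walk "TGAAGC" from the leaf back toward the root, removing each node that no remaining word uses.
The suffix "GC" (2 nodes) is used only by "TGAAGC"; the node for "TGAA" still has the child "C", so pruning stops there.
Nodes removed: 2

2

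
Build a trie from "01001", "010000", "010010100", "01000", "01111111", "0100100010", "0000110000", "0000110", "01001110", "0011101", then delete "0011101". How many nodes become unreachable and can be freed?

5

Walk "0011101" from the leaf back toward the root, removing each node that no remaining word uses.
The suffix "11101" (5 nodes) is used only by "0011101"; the node for "00" still has the child "0", so pruning stops there.
Nodes removed: 5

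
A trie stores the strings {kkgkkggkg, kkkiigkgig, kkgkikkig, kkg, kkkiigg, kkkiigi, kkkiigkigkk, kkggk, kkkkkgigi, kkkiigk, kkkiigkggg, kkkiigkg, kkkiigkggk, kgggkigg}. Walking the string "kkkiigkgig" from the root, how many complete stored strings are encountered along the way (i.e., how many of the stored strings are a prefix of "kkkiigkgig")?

3

Check each prefix of "kkkiigkgig" against the stored set — each match is an end-marker on the path.
Prefixes of the query that are stored words: "kkkiigk", "kkkiigkg", "kkkiigkgig"
Count: 3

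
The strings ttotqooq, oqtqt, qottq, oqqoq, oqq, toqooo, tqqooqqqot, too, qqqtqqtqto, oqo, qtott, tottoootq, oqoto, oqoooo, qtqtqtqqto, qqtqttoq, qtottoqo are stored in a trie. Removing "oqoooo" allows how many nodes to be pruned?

3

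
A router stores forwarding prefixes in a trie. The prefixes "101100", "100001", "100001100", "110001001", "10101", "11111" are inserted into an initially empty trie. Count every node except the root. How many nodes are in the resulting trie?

Trie structure (* marks end of a word):
(root)
└─ 1
   ├─ 0
   │  ├─ 0
   │  │  └─ 0
   │  │     └─ 0
   │  │        └─ 1 *
   │  │           └─ 1
   │  │              └─ 0
   │  │                 └─ 0 *
   │  └─ 1
   │     ├─ 0
   │     │  └─ 1 *
   │     └─ 1
   │        └─ 0
   │           └─ 0 *
   └─ 1
      ├─ 0
      │  └─ 0
      │     └─ 0
      │        └─ 1
      │           └─ 0
      │              └─ 0
      │                 └─ 1 *
      └─ 1
         └─ 1
            └─ 1 *
Counting every labelled node above: 26.

26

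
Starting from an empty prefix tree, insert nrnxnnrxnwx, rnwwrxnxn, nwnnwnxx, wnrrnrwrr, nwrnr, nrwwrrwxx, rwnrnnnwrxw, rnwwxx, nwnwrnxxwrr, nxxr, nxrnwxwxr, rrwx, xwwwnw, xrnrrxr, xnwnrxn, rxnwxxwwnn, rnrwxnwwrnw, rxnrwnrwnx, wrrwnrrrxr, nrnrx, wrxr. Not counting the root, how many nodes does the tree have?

135

Insert word by word; a character creates a node only if that edge doesn't already exist:
  "nrnxnnrxnwx" → 11 new (n, r, n, x, n, n, r, x, n, w, x)
  "rnwwrxnxn" → 9 new (r, n, w, w, r, x, n, x, n)
  "nwnnwnxx" → prefix "n" already present; 7 new (w, n, n, w, n, x, x)
  "wnrrnrwrr" → 9 new (w, n, r, r, n, r, w, r, r)
  "nwrnr" → prefix "nw" already present; 3 new (r, n, r)
  "nrwwrrwxx" → prefix "nr" already present; 7 new (w, w, r, r, w, x, x)
  "rwnrnnnwrxw" → prefix "r" already present; 10 new (w, n, r, n, n, n, w, r, x, w)
  "rnwwxx" → prefix "rnww" already present; 2 new (x, x)
  "nwnwrnxxwrr" → prefix "nwn" already present; 8 new (w, r, n, x, x, w, r, r)
  "nxxr" → prefix "n" already present; 3 new (x, x, r)
  "nxrnwxwxr" → prefix "nx" already present; 7 new (r, n, w, x, w, x, r)
  "rrwx" → prefix "r" already present; 3 new (r, w, x)
  "xwwwnw" → 6 new (x, w, w, w, n, w)
  "xrnrrxr" → prefix "x" already present; 6 new (r, n, r, r, x, r)
  "xnwnrxn" → prefix "x" already present; 6 new (n, w, n, r, x, n)
  "rxnwxxwwnn" → prefix "r" already present; 9 new (x, n, w, x, x, w, w, n, n)
  "rnrwxnwwrnw" → prefix "rn" already present; 9 new (r, w, x, n, w, w, r, n, w)
  "rxnrwnrwnx" → prefix "rxn" already present; 7 new (r, w, n, r, w, n, x)
  "wrrwnrrrxr" → prefix "w" already present; 9 new (r, r, w, n, r, r, r, x, r)
  "nrnrx" → prefix "nrn" already present; 2 new (r, x)
  "wrxr" → prefix "wr" already present; 2 new (x, r)
Total nodes = 11 + 9 + 7 + 9 + 3 + 7 + 10 + 2 + 8 + 3 + 7 + 3 + 6 + 6 + 6 + 9 + 9 + 7 + 9 + 2 + 2 = 135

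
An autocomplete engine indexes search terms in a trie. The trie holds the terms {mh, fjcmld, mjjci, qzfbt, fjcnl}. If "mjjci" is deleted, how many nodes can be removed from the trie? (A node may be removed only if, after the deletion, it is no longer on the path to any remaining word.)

4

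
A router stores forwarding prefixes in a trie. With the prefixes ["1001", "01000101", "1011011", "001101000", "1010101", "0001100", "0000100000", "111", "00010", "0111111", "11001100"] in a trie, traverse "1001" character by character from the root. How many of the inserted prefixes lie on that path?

Check each prefix of "1001" against the stored set — each match is an end-marker on the path.
Prefixes of the query that are stored words: "1001"
Count: 1

1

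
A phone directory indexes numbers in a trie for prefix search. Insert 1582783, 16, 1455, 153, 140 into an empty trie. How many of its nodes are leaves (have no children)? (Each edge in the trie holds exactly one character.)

5

A leaf is a node with no children — equivalently, the end of a word that is not a proper prefix of any other stored word.
Those words: "140", "1455", "153", "1582783", "16"
Leaf count: 5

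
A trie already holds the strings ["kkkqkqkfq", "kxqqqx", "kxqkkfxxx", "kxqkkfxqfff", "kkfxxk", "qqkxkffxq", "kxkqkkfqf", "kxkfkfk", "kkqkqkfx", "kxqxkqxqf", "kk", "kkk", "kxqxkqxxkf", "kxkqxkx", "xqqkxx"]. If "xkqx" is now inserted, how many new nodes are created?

3

Walking "xkqx" from the root, the first 1 characters ("x") follow existing edges; "k" is the first miss.
New nodes needed: |"xkqx"| − 1 = 4 − 1 = 3.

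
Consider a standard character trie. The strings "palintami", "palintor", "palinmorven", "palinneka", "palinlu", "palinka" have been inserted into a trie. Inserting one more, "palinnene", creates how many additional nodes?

Walking "palinnene" from the root, the first 7 characters ("palinne") follow existing edges; "n" is the first miss.
New nodes needed: |"palinnene"| − 7 = 9 − 7 = 2.

2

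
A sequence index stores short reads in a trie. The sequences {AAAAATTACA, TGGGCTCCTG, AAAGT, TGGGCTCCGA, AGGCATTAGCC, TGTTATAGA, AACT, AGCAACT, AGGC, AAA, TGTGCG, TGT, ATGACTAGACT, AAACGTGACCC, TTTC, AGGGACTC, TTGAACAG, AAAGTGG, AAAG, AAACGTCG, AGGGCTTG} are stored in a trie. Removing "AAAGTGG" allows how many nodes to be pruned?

A node on "AAAGTGG"'s path can go only if nothing else ends at it or branches off below it.
The suffix "GG" (2 nodes) is used only by "AAAGTGG"; "AAAGT" is itself a stored word, so pruning stops there.
Nodes removed: 2

2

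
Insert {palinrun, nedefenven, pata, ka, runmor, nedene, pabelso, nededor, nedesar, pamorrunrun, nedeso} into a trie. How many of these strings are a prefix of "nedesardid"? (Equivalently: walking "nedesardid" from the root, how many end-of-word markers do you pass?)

1

Check each prefix of "nedesardid" against the stored set — each match is an end-marker on the path.
Prefixes of the query that are stored words: "nedesar"
Count: 1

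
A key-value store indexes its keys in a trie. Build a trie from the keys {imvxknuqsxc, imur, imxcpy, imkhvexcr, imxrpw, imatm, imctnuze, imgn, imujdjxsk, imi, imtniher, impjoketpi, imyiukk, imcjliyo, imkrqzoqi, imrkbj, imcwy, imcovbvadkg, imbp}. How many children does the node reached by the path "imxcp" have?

The children of the "imxcp" node are the distinct next characters among strings starting with "imxcp".
Characters that immediately follow "imxcp" among the stored strings: {y}.
That node has 1 child edge.

1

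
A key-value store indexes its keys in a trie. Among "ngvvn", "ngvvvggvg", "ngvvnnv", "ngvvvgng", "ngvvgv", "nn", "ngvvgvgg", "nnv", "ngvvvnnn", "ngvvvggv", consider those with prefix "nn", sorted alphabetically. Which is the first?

Filter for "nn…" and sort: "nn", "nnv"
The 1st is nn.

nn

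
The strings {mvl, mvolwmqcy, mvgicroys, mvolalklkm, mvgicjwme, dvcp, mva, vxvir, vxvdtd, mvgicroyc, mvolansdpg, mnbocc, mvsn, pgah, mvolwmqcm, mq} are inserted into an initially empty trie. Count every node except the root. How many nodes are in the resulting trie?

For each word, the new-node count is its length minus the longest prefix already in the trie:
  "mvl" → 3 new (m, v, l)
  "mvolwmqcy" → prefix "mv" already present; 7 new (o, l, w, m, q, c, y)
  "mvgicroys" → prefix "mv" already present; 7 new (g, i, c, r, o, y, s)
  "mvolalklkm" → prefix "mvol" already present; 6 new (a, l, k, l, k, m)
  "mvgicjwme" → prefix "mvgic" already present; 4 new (j, w, m, e)
  "dvcp" → 4 new (d, v, c, p)
  "mva" → prefix "mv" already present; 1 new (a)
  "vxvir" → 5 new (v, x, v, i, r)
  "vxvdtd" → prefix "vxv" already present; 3 new (d, t, d)
  "mvgicroyc" → prefix "mvgicroy" already present; 1 new (c)
  "mvolansdpg" → prefix "mvola" already present; 5 new (n, s, d, p, g)
  "mnbocc" → prefix "m" already present; 5 new (n, b, o, c, c)
  "mvsn" → prefix "mv" already present; 2 new (s, n)
  "pgah" → 4 new (p, g, a, h)
  "mvolwmqcm" → prefix "mvolwmqc" already present; 1 new (m)
  "mq" → prefix "m" already present; 1 new (q)
Total nodes = 3 + 7 + 7 + 6 + 4 + 4 + 1 + 5 + 3 + 1 + 5 + 5 + 2 + 4 + 1 + 1 = 59

59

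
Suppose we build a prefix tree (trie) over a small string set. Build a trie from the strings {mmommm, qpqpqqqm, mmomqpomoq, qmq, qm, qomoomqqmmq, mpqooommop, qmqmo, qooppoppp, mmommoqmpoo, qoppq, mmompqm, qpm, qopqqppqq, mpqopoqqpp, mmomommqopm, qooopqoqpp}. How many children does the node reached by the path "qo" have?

3

The children of the "qo" node are the distinct next characters among strings starting with "qo".
Distinct next characters after "qo": m, o, p.
That node has 3 child edges.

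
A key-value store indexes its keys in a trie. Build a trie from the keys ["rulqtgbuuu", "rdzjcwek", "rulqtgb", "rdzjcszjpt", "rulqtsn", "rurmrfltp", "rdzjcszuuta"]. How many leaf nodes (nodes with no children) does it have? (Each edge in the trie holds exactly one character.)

6

A leaf is a node with no children — equivalently, the end of a word that is not a proper prefix of any other stored word.
Those words: "rdzjcszjpt", "rdzjcszuuta", "rdzjcwek", "rulqtgbuuu", "rulqtsn", "rurmrfltp"
Leaf count: 6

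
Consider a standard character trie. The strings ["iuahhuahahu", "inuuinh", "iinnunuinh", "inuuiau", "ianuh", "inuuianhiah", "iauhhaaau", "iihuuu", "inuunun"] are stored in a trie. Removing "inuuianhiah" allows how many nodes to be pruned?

5

After clearing the end-marker at "inuuianhiah", prune upward until reaching a node still needed by another word.
The suffix "nhiah" (5 nodes) is used only by "inuuianhiah"; the node for "inuuia" still has the child "u", so pruning stops there.
Nodes removed: 5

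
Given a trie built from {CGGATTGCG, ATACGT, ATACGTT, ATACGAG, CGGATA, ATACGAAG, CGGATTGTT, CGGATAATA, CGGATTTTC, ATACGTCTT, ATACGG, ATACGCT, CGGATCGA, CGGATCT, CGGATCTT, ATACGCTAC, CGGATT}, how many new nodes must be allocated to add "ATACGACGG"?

3

"ATACGA" is already a path in the trie; the remaining "CGG" must be added.
Each of the 3 remaining characters creates one node.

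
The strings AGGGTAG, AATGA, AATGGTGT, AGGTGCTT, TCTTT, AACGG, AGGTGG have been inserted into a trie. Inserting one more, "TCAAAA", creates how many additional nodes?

4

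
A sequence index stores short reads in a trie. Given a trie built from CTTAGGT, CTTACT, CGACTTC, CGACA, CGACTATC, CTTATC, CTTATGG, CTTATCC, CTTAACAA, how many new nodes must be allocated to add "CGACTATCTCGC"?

4

The longest prefix of "CGACTATCTCGC" already in the trie is "CGACTATC" (length 8).
Each of the 4 remaining characters creates one node.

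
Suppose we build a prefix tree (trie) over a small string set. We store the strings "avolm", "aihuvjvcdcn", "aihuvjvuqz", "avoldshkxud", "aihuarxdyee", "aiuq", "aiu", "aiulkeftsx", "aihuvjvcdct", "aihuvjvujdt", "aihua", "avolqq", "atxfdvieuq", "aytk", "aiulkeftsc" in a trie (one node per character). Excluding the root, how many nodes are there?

Insert word by word; a character creates a node only if that edge doesn't already exist:
  "avolm" → 5 new (a, v, o, l, m)
  "aihuvjvcdcn" → prefix "a" already present; 10 new (i, h, u, v, j, v, c, d, c, n)
  "aihuvjvuqz" → prefix "aihuvjv" already present; 3 new (u, q, z)
  "avoldshkxud" → prefix "avol" already present; 7 new (d, s, h, k, x, u, d)
  "aihuarxdyee" → prefix "aihu" already present; 7 new (a, r, x, d, y, e, e)
  "aiuq" → prefix "ai" already present; 2 new (u, q)
  "aiu" → prefix "aiu" already present; 0 new (none)
  "aiulkeftsx" → prefix "aiu" already present; 7 new (l, k, e, f, t, s, x)
  "aihuvjvcdct" → prefix "aihuvjvcdc" already present; 1 new (t)
  "aihuvjvujdt" → prefix "aihuvjvu" already present; 3 new (j, d, t)
  "aihua" → prefix "aihua" already present; 0 new (none)
  "avolqq" → prefix "avol" already present; 2 new (q, q)
  "atxfdvieuq" → prefix "a" already present; 9 new (t, x, f, d, v, i, e, u, q)
  "aytk" → prefix "a" already present; 3 new (y, t, k)
  "aiulkeftsc" → prefix "aiulkefts" already present; 1 new (c)
Total nodes = 5 + 10 + 3 + 7 + 7 + 2 + 0 + 7 + 1 + 3 + 0 + 2 + 9 + 3 + 1 = 60

60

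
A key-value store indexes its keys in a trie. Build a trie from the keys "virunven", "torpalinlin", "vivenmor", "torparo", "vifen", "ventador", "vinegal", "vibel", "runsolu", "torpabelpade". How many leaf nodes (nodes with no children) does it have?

A leaf is a node with no children — equivalently, the end of a word that is not a proper prefix of any other stored word.
Those words: "runsolu", "torpabelpade", "torpalinlin", "torparo", "ventador", "vibel", "vifen", "vinegal", "virunven", "vivenmor"
Leaf count: 10

10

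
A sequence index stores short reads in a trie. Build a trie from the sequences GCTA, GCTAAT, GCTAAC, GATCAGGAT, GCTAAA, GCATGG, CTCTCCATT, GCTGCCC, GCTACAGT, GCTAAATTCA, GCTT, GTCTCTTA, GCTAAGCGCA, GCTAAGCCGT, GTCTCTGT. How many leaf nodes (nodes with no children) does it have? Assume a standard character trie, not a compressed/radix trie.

A leaf is a node with no children — equivalently, the end of a word that is not a proper prefix of any other stored word.
Those words: "CTCTCCATT", "GATCAGGAT", "GCATGG", "GCTAAATTCA", "GCTAAC", "GCTAAGCCGT", "GCTAAGCGCA", "GCTAAT", "GCTACAGT", "GCTGCCC", "GCTT", "GTCTCTGT", "GTCTCTTA"
Leaf count: 13

13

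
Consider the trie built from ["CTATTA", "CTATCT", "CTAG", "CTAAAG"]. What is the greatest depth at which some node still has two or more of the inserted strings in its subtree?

4

Equivalently: take the maximum, over all pairs, of their longest common prefix length.
e.g. "CTATCT" and "CTATTA" share the prefix "CTAT" of length 4; no pair shares a longer one.
Longest shared-prefix length: 4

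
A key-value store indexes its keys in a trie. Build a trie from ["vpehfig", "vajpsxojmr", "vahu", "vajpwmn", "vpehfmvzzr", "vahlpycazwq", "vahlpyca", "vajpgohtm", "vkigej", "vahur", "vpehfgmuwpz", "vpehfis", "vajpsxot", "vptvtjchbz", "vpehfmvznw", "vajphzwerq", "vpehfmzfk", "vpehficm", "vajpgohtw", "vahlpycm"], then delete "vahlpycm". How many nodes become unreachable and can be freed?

After clearing the end-marker at "vahlpycm", prune upward until reaching a node still needed by another word.
The suffix "m" (1 node) is used only by "vahlpycm"; the node for "vahlpyc" still has the child "a", so pruning stops there.
Nodes removed: 1

1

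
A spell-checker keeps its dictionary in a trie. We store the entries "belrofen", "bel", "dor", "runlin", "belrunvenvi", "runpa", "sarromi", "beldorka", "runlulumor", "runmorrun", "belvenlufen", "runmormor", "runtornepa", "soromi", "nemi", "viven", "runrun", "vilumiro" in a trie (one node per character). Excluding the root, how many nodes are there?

For each word, the new-node count is its length minus the longest prefix already in the trie:
  "belrofen" → 8 new (b, e, l, r, o, f, e, n)
  "bel" → prefix "bel" already present; 0 new (none)
  "dor" → 3 new (d, o, r)
  "runlin" → 6 new (r, u, n, l, i, n)
  "belrunvenvi" → prefix "belr" already present; 7 new (u, n, v, e, n, v, i)
  "runpa" → prefix "run" already present; 2 new (p, a)
  "sarromi" → 7 new (s, a, r, r, o, m, i)
  "beldorka" → prefix "bel" already present; 5 new (d, o, r, k, a)
  "runlulumor" → prefix "runl" already present; 6 new (u, l, u, m, o, r)
  "runmorrun" → prefix "run" already present; 6 new (m, o, r, r, u, n)
  "belvenlufen" → prefix "bel" already present; 8 new (v, e, n, l, u, f, e, n)
  "runmormor" → prefix "runmor" already present; 3 new (m, o, r)
  "runtornepa" → prefix "run" already present; 7 new (t, o, r, n, e, p, a)
  "soromi" → prefix "s" already present; 5 new (o, r, o, m, i)
  "nemi" → 4 new (n, e, m, i)
  "viven" → 5 new (v, i, v, e, n)
  "runrun" → prefix "run" already present; 3 new (r, u, n)
  "vilumiro" → prefix "vi" already present; 6 new (l, u, m, i, r, o)
Total nodes = 8 + 0 + 3 + 6 + 7 + 2 + 7 + 5 + 6 + 6 + 8 + 3 + 7 + 5 + 4 + 5 + 3 + 6 = 91

91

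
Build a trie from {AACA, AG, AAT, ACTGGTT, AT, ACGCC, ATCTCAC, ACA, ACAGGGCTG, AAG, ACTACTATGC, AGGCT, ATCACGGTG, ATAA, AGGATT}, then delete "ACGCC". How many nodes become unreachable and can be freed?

3

A node on "ACGCC"'s path can go only if nothing else ends at it or branches off below it.
The suffix "GCC" (3 nodes) is used only by "ACGCC"; the node for "AC" still has the child "T", so pruning stops there.
Nodes removed: 3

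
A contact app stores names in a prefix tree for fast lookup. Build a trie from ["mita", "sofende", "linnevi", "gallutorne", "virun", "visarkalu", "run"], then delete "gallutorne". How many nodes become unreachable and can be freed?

A node on "gallutorne"'s path can go only if nothing else ends at it or branches off below it.
No other word shares any prefix with "gallutorne", so all 10 of its nodes go.
Nodes removed: 10

10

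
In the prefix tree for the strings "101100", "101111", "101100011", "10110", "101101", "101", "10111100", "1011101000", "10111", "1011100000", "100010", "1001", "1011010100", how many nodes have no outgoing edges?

7

Leaves are exactly the stored words that no other stored word extends.
Those words: "100010", "1001", "101100011", "1011010100", "1011100000", "1011101000", "10111100"
Leaf count: 7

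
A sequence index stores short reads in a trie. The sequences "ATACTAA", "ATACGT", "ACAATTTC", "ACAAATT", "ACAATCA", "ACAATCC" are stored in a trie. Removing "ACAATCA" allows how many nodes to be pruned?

1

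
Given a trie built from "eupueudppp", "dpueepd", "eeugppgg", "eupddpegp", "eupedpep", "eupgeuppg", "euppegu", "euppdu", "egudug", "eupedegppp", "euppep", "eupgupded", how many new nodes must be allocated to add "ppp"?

"ppp" shares no prefix with any stored word, so all 3 characters open new nodes.
3 − 0 = 3 new nodes.

3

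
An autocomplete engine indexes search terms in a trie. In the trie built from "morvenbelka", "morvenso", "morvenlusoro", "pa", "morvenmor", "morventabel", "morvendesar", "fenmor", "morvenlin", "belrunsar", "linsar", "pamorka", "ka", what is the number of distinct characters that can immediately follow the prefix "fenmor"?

Follow the path "fenmor" to its node, then look at its outgoing edges.
No stored string extends past "fenmor".
That node has 0 child edges.

0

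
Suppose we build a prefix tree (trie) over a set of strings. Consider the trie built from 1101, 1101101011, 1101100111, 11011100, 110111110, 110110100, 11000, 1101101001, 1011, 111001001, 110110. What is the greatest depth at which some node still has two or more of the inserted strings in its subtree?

9

The deepest shared node is where two words last agree before diverging.
"110110100" and "1101101001" agree on "110110100" (9 characters) before diverging; nothing deeper is shared.
Longest shared-prefix length: 9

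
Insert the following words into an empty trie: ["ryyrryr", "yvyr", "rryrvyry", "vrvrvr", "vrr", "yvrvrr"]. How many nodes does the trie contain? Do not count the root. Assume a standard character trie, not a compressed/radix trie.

29

Trie structure (* marks end of a word):
(root)
├─ r
│  ├─ r
│  │  └─ y
│  │     └─ r
│  │        └─ v
│  │           └─ y
│  │              └─ r
│  │                 └─ y *
│  └─ y
│     └─ y
│        └─ r
│           └─ r
│              └─ y
│                 └─ r *
├─ v
│  └─ r
│     ├─ r *
│     └─ v
│        └─ r
│           └─ v
│              └─ r *
└─ y
   └─ v
      ├─ r
      │  └─ v
      │     └─ r
      │        └─ r *
      └─ y
         └─ r *
Counting every labelled node above: 29.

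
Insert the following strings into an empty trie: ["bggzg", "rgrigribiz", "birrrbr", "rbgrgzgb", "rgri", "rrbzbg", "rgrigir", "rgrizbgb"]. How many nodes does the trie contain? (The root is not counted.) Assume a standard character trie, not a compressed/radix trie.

Count nodes per top-level branch (shared prefixes stored once):
  'b'-branch (bggzg, birrrbr): 11 nodes
  'r'-branch (rbgrgzgb, rgri, rgrigir, rgrigribiz, rgrizbgb, rrbzbg): 28 nodes
Sum: 39

39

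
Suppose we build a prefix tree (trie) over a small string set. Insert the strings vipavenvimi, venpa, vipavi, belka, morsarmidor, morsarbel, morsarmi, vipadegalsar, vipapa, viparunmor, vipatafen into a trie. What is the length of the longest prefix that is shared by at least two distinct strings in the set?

Look for the deepest trie node that still has at least two words in its subtree.
e.g. "morsarmi" and "morsarmidor" share the prefix "morsarmi" of length 8; no pair shares a longer one.
Longest shared-prefix length: 8

8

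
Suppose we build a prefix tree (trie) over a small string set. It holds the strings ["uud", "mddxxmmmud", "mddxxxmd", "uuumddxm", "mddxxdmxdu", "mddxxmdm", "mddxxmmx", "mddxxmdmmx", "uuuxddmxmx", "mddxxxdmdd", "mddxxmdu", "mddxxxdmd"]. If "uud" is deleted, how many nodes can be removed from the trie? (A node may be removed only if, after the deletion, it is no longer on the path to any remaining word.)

1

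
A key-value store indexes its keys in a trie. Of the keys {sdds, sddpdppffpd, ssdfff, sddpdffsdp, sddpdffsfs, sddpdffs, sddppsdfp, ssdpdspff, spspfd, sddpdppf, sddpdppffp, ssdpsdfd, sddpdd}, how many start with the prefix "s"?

Traverse to the node for "s", then collect every word in that subtree.
Matches: "sddpdd", "sddpdffs", "sddpdffsdp", "sddpdffsfs", "sddpdppf", "sddpdppffp", "sddpdppffpd", "sddppsdfp", "sdds", "spspfd", "ssdfff", "ssdpdspff", "ssdpsdfd"
Count: 13

13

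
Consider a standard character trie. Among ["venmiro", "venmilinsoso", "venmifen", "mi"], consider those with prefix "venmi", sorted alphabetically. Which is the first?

DFS of the "venmi" subtree visits, in order: "venmifen", "venmilinsoso", "venmiro"
Position 1: venmifen

venmifen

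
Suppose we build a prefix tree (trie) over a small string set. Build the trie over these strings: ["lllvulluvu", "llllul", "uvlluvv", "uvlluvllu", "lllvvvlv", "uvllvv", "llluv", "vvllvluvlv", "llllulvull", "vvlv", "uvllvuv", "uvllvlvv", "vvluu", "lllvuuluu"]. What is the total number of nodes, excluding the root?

Insert word by word; a character creates a node only if that edge doesn't already exist:
  "lllvulluvu" → 10 new (l, l, l, v, u, l, l, u, v, u)
  "llllul" → prefix "lll" already present; 3 new (l, u, l)
  "uvlluvv" → 7 new (u, v, l, l, u, v, v)
  "uvlluvllu" → prefix "uvlluv" already present; 3 new (l, l, u)
  "lllvvvlv" → prefix "lllv" already present; 4 new (v, v, l, v)
  "uvllvv" → prefix "uvll" already present; 2 new (v, v)
  "llluv" → prefix "lll" already present; 2 new (u, v)
  "vvllvluvlv" → 10 new (v, v, l, l, v, l, u, v, l, v)
  "llllulvull" → prefix "llllul" already present; 4 new (v, u, l, l)
  "vvlv" → prefix "vvl" already present; 1 new (v)
  "uvllvuv" → prefix "uvllv" already present; 2 new (u, v)
  "uvllvlvv" → prefix "uvllv" already present; 3 new (l, v, v)
  "vvluu" → prefix "vvl" already present; 2 new (u, u)
  "lllvuuluu" → prefix "lllvu" already present; 4 new (u, l, u, u)
Total nodes = 10 + 3 + 7 + 3 + 4 + 2 + 2 + 10 + 4 + 1 + 2 + 3 + 2 + 4 = 57

57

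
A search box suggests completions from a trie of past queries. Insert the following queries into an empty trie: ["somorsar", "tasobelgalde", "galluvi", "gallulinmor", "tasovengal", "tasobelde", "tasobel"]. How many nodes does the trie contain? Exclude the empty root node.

For each word, the new-node count is its length minus the longest prefix already in the trie:
  "somorsar" → 8 new (s, o, m, o, r, s, a, r)
  "tasobelgalde" → 12 new (t, a, s, o, b, e, l, g, a, l, d, e)
  "galluvi" → 7 new (g, a, l, l, u, v, i)
  "gallulinmor" → prefix "gallu" already present; 6 new (l, i, n, m, o, r)
  "tasovengal" → prefix "taso" already present; 6 new (v, e, n, g, a, l)
  "tasobelde" → prefix "tasobel" already present; 2 new (d, e)
  "tasobel" → prefix "tasobel" already present; 0 new (none)
Total nodes = 8 + 12 + 7 + 6 + 6 + 2 + 0 = 41

41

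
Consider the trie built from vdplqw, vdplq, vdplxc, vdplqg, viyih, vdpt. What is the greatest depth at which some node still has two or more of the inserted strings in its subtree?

Look for the deepest trie node that still has at least two words in its subtree.
"vdplq" and "vdplqg" agree on "vdplq" (5 characters) before diverging; nothing deeper is shared.
Longest shared-prefix length: 5

5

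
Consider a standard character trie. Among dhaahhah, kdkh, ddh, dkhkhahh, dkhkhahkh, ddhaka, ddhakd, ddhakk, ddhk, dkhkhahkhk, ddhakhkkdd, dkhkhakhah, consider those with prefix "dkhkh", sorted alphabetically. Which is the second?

dkhkhahkh

Words with prefix "dkhkh", in lexicographic order: "dkhkhahh", "dkhkhahkh", "dkhkhahkhk", "dkhkhakhah"
Position 2: dkhkhahkh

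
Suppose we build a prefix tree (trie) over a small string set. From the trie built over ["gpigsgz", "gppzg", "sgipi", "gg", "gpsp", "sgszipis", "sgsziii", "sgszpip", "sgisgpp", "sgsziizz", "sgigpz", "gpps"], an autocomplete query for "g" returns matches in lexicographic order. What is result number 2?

DFS of the "g" subtree visits, in order: "gg", "gpigsgz", "gpps", "gppzg", "gpsp"
Position 2: gpigsgz

gpigsgz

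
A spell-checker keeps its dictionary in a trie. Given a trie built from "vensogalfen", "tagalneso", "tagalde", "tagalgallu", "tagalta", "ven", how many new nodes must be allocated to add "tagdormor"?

Walking "tagdormor" from the root, the first 3 characters ("tag") follow existing edges; "d" is the first miss.
So 9 − 3 = 6 new nodes.

6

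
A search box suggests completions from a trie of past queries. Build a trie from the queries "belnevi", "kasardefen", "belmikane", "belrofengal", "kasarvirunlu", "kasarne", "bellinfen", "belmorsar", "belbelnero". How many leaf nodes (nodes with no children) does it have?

9

Leaves are exactly the stored words that no other stored word extends.
Those words: "belbelnero", "bellinfen", "belmikane", "belmorsar", "belnevi", "belrofengal", "kasardefen", "kasarne", "kasarvirunlu"
Leaf count: 9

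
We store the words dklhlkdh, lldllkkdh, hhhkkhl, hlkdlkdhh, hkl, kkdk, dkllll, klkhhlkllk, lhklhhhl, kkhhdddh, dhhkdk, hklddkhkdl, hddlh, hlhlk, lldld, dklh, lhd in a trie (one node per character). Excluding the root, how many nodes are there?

84

Insert word by word; a character creates a node only if that edge doesn't already exist:
  "dklhlkdh" → 8 new (d, k, l, h, l, k, d, h)
  "lldllkkdh" → 9 new (l, l, d, l, l, k, k, d, h)
  "hhhkkhl" → 7 new (h, h, h, k, k, h, l)
  "hlkdlkdhh" → prefix "h" already present; 8 new (l, k, d, l, k, d, h, h)
  "hkl" → prefix "h" already present; 2 new (k, l)
  "kkdk" → 4 new (k, k, d, k)
  "dkllll" → prefix "dkl" already present; 3 new (l, l, l)
  "klkhhlkllk" → prefix "k" already present; 9 new (l, k, h, h, l, k, l, l, k)
  "lhklhhhl" → prefix "l" already present; 7 new (h, k, l, h, h, h, l)
  "kkhhdddh" → prefix "kk" already present; 6 new (h, h, d, d, d, h)
  "dhhkdk" → prefix "d" already present; 5 new (h, h, k, d, k)
  "hklddkhkdl" → prefix "hkl" already present; 7 new (d, d, k, h, k, d, l)
  "hddlh" → prefix "h" already present; 4 new (d, d, l, h)
  "hlhlk" → prefix "hl" already present; 3 new (h, l, k)
  "lldld" → prefix "lldl" already present; 1 new (d)
  "dklh" → prefix "dklh" already present; 0 new (none)
  "lhd" → prefix "lh" already present; 1 new (d)
Total nodes = 8 + 9 + 7 + 8 + 2 + 4 + 3 + 9 + 7 + 6 + 5 + 7 + 4 + 3 + 1 + 0 + 1 = 84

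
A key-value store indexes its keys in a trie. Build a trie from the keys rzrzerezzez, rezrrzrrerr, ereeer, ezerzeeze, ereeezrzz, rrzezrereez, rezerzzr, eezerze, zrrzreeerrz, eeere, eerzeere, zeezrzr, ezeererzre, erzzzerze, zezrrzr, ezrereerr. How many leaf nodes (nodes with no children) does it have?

16

Leaves are exactly the stored words that no other stored word extends.
Those words: "eeere", "eerzeere", "eezerze", "ereeer", "ereeezrzz", "erzzzerze", "ezeererzre", "ezerzeeze", "ezrereerr", "rezerzzr", "rezrrzrrerr", "rrzezrereez", "rzrzerezzez", "zeezrzr", "zezrrzr", "zrrzreeerrz"
Leaf count: 16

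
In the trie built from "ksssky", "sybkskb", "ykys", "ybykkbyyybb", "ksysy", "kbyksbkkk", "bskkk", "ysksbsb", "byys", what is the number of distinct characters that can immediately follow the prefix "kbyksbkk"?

1

Walk "kbyksbkk" from the root, arriving at one node.
Distinct next characters after "kbyksbkk": k.
That node has 1 child edge.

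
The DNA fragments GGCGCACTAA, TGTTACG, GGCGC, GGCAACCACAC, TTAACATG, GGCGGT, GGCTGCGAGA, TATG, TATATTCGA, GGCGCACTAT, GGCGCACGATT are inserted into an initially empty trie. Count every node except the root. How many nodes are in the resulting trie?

55

Count nodes per top-level branch (shared prefixes stored once):
  'G'-branch (GGCAACCACAC, GGCGC, GGCGCACGATT, GGCGCACTAA, GGCGCACTAT, GGCGGT, GGCTGCGAGA): 32 nodes
  'T'-branch (TATATTCGA, TATG, TGTTACG, TTAACATG): 23 nodes
Sum: 55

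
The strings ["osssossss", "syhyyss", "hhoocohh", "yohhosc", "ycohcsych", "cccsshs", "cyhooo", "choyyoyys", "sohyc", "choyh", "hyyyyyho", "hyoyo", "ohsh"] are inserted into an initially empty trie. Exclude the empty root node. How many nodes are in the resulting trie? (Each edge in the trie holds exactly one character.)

77

For each word, the new-node count is its length minus the longest prefix already in the trie:
  "osssossss" → 9 new (o, s, s, s, o, s, s, s, s)
  "syhyyss" → 7 new (s, y, h, y, y, s, s)
  "hhoocohh" → 8 new (h, h, o, o, c, o, h, h)
  "yohhosc" → 7 new (y, o, h, h, o, s, c)
  "ycohcsych" → prefix "y" already present; 8 new (c, o, h, c, s, y, c, h)
  "cccsshs" → 7 new (c, c, c, s, s, h, s)
  "cyhooo" → prefix "c" already present; 5 new (y, h, o, o, o)
  "choyyoyys" → prefix "c" already present; 8 new (h, o, y, y, o, y, y, s)
  "sohyc" → prefix "s" already present; 4 new (o, h, y, c)
  "choyh" → prefix "choy" already present; 1 new (h)
  "hyyyyyho" → prefix "h" already present; 7 new (y, y, y, y, y, h, o)
  "hyoyo" → prefix "hy" already present; 3 new (o, y, o)
  "ohsh" → prefix "o" already present; 3 new (h, s, h)
Total nodes = 9 + 7 + 8 + 7 + 8 + 7 + 5 + 8 + 4 + 1 + 7 + 3 + 3 = 77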